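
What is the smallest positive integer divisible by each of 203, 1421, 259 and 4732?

203 = 7 · 29; 1421 = 7² · 29; 259 = 7 · 37; 4732 = 2² · 7 · 13²
lcm takes max exponent of each prime: 2² · 7² · 13² · 29 · 37 = 35542052

35542052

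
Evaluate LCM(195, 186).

195 = 3 · 5 · 13; 186 = 2 · 3 · 31
max exponents: 2 · 3 · 5 · 13 · 31 = 12090

12090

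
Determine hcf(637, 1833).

13

637 = 7² · 13
1833 = 3 · 13 · 47
Common: 13 = 13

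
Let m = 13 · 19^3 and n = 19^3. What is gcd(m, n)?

min exponent per shared prime: 19^3 = 6859

6859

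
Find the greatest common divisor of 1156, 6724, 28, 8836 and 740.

4

gcd(1156, 6724): 6724 = 5·1156 + 944; 1156 = 1·944 + 212; 944 = 4·212 + 96; 212 = 2·96 + 20; 96 = 4·20 + 16; 20 = 1·16 + 4; 16 = 4·4 + 0 → 4
gcd(4, 28): 28 = 7·4 + 0 → 4
gcd(4, 8836): 8836 = 2209·4 + 0 → 4
gcd(4, 740): 740 = 185·4 + 0 → 4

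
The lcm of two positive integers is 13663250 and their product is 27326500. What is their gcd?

From gcd × lcm = ab: gcd = 27326500 / 13663250 = 2.

2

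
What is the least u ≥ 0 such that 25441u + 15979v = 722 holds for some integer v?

Reduce mod 15979: 25441u ≡ 722 (mod 15979). With g = gcd(25441, 15979) = 19 dividing 722, divide through: 1339u ≡ 38 (mod 841).
Since gcd(1339, 841) = 1, u ≡ 38·(1339)⁻¹ ≡ 402 (mod 841). Smallest non-negative: 402.

402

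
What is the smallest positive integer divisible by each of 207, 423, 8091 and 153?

148688307

207 = 3² · 23; 423 = 3² · 47; 8091 = 3² · 29 · 31; 153 = 3² · 17
lcm takes max exponent of each prime: 3² · 17 · 23 · 29 · 31 · 47 = 148688307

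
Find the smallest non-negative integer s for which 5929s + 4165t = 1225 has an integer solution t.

55

Reduce mod 4165: 5929s ≡ 1225 (mod 4165). With g = gcd(5929, 4165) = 49 dividing 1225, divide through: 121s ≡ 25 (mod 85).
Since gcd(121, 85) = 1, s ≡ 25·(121)⁻¹ ≡ 55 (mod 85). Smallest non-negative: 55.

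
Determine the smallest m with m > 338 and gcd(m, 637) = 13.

351

gcd(m, 637) = 13 forces 13 | m; write m = 13s. Then gcd(13s, 13·49) = 13·gcd(s, 49), so need gcd(s, 49) = 1.
13s > 338 gives s ≥ 27. The least s ≥ 27 coprime to 49 is 27, so m = 13·27 = 351.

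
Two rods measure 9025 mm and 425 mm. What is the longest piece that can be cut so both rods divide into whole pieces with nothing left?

25

9025 = 5² · 19²
425 = 5² · 17
Common: 5² = 25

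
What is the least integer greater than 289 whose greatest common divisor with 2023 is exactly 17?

306

2023 = 17·119. Any k with gcd(k, 2023) = 17 is a multiple of 17, say 17s, with s coprime to 119.
Need s > 289/17, so s ≥ 18. First s ≥ 18 with gcd(s, 119) = 1 is s = 18. Thus k = 17·18 = 306.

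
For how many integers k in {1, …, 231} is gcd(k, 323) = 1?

206

Prime factors of 323: 17, 19. Count integers ≤ 231 divisible by none of them.
By inclusion–exclusion: 231 − ⌊231/17⌋ − ⌊231/19⌋ + ⌊231/323⌋ = 206.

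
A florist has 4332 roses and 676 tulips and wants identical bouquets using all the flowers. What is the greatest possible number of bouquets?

4

4332 = 2² · 3 · 19²
676 = 2² · 13²
Common: 2² = 4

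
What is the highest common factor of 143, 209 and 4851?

11

gcd(143, 209): 209 = 1·143 + 66; 143 = 2·66 + 11; 66 = 6·11 + 0 → 11
gcd(11, 4851): 4851 = 441·11 + 0 → 11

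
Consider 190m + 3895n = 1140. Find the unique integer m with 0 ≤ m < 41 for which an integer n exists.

6

gcd(190, 3895) = 95 (Euclid: 3895 = 20·190 + 95; 190 = 2·95 + 0), and 95 | 1140.
Extended Euclid: 190·(-20) + 3895·(1) = 95. Scale by 12: m₀ = -240.
General solution m = m₀ + 41t; reducing mod 41 gives m = 6 (and n = 0).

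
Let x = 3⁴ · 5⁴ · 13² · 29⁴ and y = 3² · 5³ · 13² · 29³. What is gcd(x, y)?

min exponent per shared prime: 3² · 5³ · 13² · 29³ = 4636958625

4636958625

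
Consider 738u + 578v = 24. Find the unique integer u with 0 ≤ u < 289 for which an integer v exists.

Euclid: 738 = 1·578 + 160; 578 = 3·160 + 98; 160 = 1·98 + 62; 98 = 1·62 + 36; 62 = 1·36 + 26; 36 = 1·26 + 10; 26 = 2·10 + 6; 10 = 1·6 + 4; 6 = 1·4 + 2; 4 = 2·2 + 0 → gcd = 2; 24 = 2·12.
Back-substitution yields 738·(112) + 578·(-143) = 2, so one solution is u = 112·12 = 1344, v = -143·12 = -1716.
Solutions in u differ by 578/2 = 289; the one in [0, 289) is 1344 mod 289 = 188.

188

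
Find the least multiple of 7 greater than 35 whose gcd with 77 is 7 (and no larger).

77 = 7·11. Any a with gcd(a, 77) = 7 is a multiple of 7, say 7s, with s coprime to 11.
Need s > 35/7, so s ≥ 6. First s ≥ 6 with gcd(s, 11) = 1 is s = 6. Thus a = 7·6 = 42.

42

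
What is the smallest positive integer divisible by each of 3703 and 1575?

gcd first: 3703 = 2·1575 + 553; 1575 = 2·553 + 469; 553 = 1·469 + 84; 469 = 5·84 + 49; 84 = 1·49 + 35; 49 = 1·35 + 14; 35 = 2·14 + 7; 14 = 2·7 + 0 → gcd = 7
lcm = 3703·1575/gcd = 5832225/7 = 833175

833175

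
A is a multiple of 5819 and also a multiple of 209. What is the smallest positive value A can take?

5819 = 11 · 23²; 209 = 11 · 19
max exponents: 11 · 19 · 23² = 110561

110561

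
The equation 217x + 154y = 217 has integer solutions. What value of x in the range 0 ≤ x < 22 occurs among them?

gcd(217, 154) = 7 (Euclid: 217 = 1·154 + 63; 154 = 2·63 + 28; 63 = 2·28 + 7; 28 = 4·7 + 0), and 7 | 217.
Extended Euclid: 217·(5) + 154·(-7) = 7. Scale by 31: x₀ = 155.
General solution x = x₀ + 22t; reducing mod 22 gives x = 1 (and y = 0).

1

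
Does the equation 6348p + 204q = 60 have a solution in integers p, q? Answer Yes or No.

gcd(6348, 204): 6348 = 31·204 + 24; 204 = 8·24 + 12; 24 = 2·12 + 0 → 12
12 divides 60, so a solution exists.

Yes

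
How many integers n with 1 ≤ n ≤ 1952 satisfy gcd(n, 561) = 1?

561 = 3·11·17. Inclusion–exclusion on these primes:
1952 − ⌊1952/3⌋ − ⌊1952/11⌋ − ⌊1952/17⌋ + ⌊1952/33⌋ + ⌊1952/51⌋ + ⌊1952/187⌋ − ⌊1952/561⌋ = 1115

1115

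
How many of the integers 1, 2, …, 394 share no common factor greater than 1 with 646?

646 = 2·17·19. Inclusion–exclusion on these primes:
394 − ⌊394/2⌋ − ⌊394/17⌋ − ⌊394/19⌋ + ⌊394/34⌋ + ⌊394/38⌋ + ⌊394/323⌋ − ⌊394/646⌋ = 176

176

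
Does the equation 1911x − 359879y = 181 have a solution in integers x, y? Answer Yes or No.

No

By Bézout, 1911x − 359879y = 181 has integer solutions iff gcd(1911, 359879) | 181.
Euclid: 359879 = 188·1911 + 611; 1911 = 3·611 + 78; 611 = 7·78 + 65; 78 = 1·65 + 13; 65 = 5·13 + 0. gcd = 13; 181 mod 13 = 12. No.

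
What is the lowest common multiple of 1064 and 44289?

gcd first: 44289 = 41·1064 + 665; 1064 = 1·665 + 399; 665 = 1·399 + 266; 399 = 1·266 + 133; 266 = 2·133 + 0 → gcd = 133
lcm = 1064·44289/gcd = 47123496/133 = 354312

354312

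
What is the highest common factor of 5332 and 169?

5332 = 2² · 31 · 43
169 = 13²
Common: 1 = 1

1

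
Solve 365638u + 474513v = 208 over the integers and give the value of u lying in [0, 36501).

Reduce mod 474513: 365638u ≡ 208 (mod 474513). With g = gcd(365638, 474513) = 13 dividing 208, divide through: 28126u ≡ 16 (mod 36501).
Since gcd(28126, 36501) = 1, u ≡ 16·(28126)⁻¹ ≡ 20227 (mod 36501). Smallest non-negative: 20227.

20227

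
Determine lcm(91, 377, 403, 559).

3517787

91 = 7 · 13; 377 = 13 · 29; 403 = 13 · 31; 559 = 13 · 43
lcm takes max exponent of each prime: 7 · 13 · 29 · 31 · 43 = 3517787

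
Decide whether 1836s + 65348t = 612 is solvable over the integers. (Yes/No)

gcd(1836, 65348): 65348 = 35·1836 + 1088; 1836 = 1·1088 + 748; 1088 = 1·748 + 340; 748 = 2·340 + 68; 340 = 5·68 + 0 → 68
68 divides 612, so a solution exists.

Yes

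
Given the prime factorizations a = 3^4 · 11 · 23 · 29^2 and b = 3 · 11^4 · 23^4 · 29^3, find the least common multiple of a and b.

max exponent per prime: 3^4 · 11^4 · 23^4 · 29^3 = 8093960810384229

8093960810384229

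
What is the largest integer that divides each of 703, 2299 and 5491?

19

703 = 19 · 37; 2299 = 11² · 19; 5491 = 17² · 19
gcd takes min exponent of each prime: 19 = 19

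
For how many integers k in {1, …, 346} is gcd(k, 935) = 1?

Prime factors of 935: 5, 11, 17. Count integers ≤ 346 divisible by none of them.
By inclusion–exclusion: 346 − ⌊346/5⌋ − ⌊346/11⌋ − ⌊346/17⌋ + ⌊346/55⌋ + ⌊346/85⌋ + ⌊346/187⌋ − ⌊346/935⌋ = 237.

237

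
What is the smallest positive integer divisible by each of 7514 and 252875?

gcd first: 252875 = 33·7514 + 4913; 7514 = 1·4913 + 2601; 4913 = 1·2601 + 2312; 2601 = 1·2312 + 289; 2312 = 8·289 + 0 → gcd = 289
lcm = 7514·252875/gcd = 1900102750/289 = 6574750

6574750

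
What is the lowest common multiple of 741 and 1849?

1370109

741 = 3 · 13 · 19; 1849 = 43²
max exponents: 3 · 13 · 19 · 43² = 1370109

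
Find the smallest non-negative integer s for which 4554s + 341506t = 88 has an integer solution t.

Euclid: 341506 = 74·4554 + 4510; 4554 = 1·4510 + 44; 4510 = 102·44 + 22; 44 = 2·22 + 0 → gcd = 22; 88 = 22·4.
Back-substitution yields 4554·(-7724) + 341506·(103) = 22, so one solution is s = -7724·4 = -30896, t = 103·4 = 412.
Solutions in s differ by 341506/22 = 15523; the one in [0, 15523) is -30896 mod 15523 = 150.

150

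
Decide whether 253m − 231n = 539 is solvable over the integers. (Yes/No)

gcd(253, 231): 253 = 1·231 + 22; 231 = 10·22 + 11; 22 = 2·11 + 0 → 11
11 divides 539, so a solution exists.

Yes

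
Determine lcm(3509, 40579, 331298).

3509 = 11² · 29; 40579 = 7 · 11 · 17 · 31; 331298 = 2 · 11² · 37²
lcm takes max exponent of each prime: 2 · 7 · 11² · 17 · 29 · 31 · 37² = 35442591338

35442591338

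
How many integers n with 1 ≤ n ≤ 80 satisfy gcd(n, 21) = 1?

Prime factors of 21: 3, 7. Count integers ≤ 80 divisible by none of them.
By inclusion–exclusion: 80 − ⌊80/3⌋ − ⌊80/7⌋ + ⌊80/21⌋ = 46.

46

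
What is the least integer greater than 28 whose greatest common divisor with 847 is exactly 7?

Multiples of 7 above 28: 7·5, 7·6, … . Need the cofactor coprime to 847/7 = 121.
Checking s = 5, 6, … the first with gcd(s, 121) = 1 is s = 5, giving 35.

35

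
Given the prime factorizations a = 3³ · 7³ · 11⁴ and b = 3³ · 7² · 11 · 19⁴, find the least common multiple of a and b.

max exponent per prime: 3³ · 7³ · 11⁴ · 19⁴ = 17670263616621

17670263616621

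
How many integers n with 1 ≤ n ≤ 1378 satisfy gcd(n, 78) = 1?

Prime factors of 78: 2, 3, 13. Count integers ≤ 1378 divisible by none of them.
By inclusion–exclusion: 1378 − ⌊1378/2⌋ − ⌊1378/3⌋ − ⌊1378/13⌋ + ⌊1378/6⌋ + ⌊1378/26⌋ + ⌊1378/39⌋ − ⌊1378/78⌋ = 424.

424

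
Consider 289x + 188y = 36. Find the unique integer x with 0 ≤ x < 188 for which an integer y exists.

gcd(289, 188) = 1 (Euclid: 289 = 1·188 + 101; 188 = 1·101 + 87; 101 = 1·87 + 14; 87 = 6·14 + 3; 14 = 4·3 + 2; 3 = 1·2 + 1; 2 = 2·1 + 0), and 1 | 36.
Extended Euclid: 289·(-67) + 188·(103) = 1. Scale by 36: x₀ = -2412.
General solution x = x₀ + 188t; reducing mod 188 gives x = 32 (and y = -49).

32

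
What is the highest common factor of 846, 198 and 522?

18

846 = 2 · 3² · 47; 198 = 2 · 3² · 11; 522 = 2 · 3² · 29
gcd takes min exponent of each prime: 2 · 3² = 18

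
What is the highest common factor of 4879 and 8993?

4879 = 7 · 17 · 41
8993 = 17 · 23²
Common: 17 = 17

17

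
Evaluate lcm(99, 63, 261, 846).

1889118

99 = 3² · 11; 63 = 3² · 7; 261 = 3² · 29; 846 = 2 · 3² · 47
lcm takes max exponent of each prime: 2 · 3² · 7 · 11 · 29 · 47 = 1889118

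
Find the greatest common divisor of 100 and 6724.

Euclid: 6724 = 67·100 + 24; 100 = 4·24 + 4; 24 = 6·4 + 0. Last nonzero remainder: 4.

4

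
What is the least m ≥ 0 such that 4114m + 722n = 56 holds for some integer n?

Euclid: 4114 = 5·722 + 504; 722 = 1·504 + 218; 504 = 2·218 + 68; 218 = 3·68 + 14; 68 = 4·14 + 12; 14 = 1·12 + 2; 12 = 6·2 + 0 → gcd = 2; 56 = 2·28.
Back-substitution yields 4114·(-53) + 722·(302) = 2, so one solution is m = -53·28 = -1484, n = 302·28 = 8456.
Solutions in m differ by 722/2 = 361; the one in [0, 361) is -1484 mod 361 = 321.

321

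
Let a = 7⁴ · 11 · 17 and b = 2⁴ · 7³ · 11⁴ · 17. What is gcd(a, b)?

64141

min exponent per shared prime: 7³ · 11 · 17 = 64141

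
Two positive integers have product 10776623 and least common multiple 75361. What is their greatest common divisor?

143

gcd·lcm = product, so gcd = 10776623/75361 = 143.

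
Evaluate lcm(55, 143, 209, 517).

55 = 5 · 11; 143 = 11 · 13; 209 = 11 · 19; 517 = 11 · 47
lcm takes max exponent of each prime: 5 · 11 · 13 · 19 · 47 = 638495

638495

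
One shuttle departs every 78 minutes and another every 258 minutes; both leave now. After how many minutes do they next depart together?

gcd first: 258 = 3·78 + 24; 78 = 3·24 + 6; 24 = 4·6 + 0 → gcd = 6
lcm = 78·258/gcd = 20124/6 = 3354

3354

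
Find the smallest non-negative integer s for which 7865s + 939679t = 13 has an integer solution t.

gcd(7865, 939679) = 13 (Euclid: 939679 = 119·7865 + 3744; 7865 = 2·3744 + 377; 3744 = 9·377 + 351; 377 = 1·351 + 26; 351 = 13·26 + 13; 26 = 2·13 + 0), and 13 | 13.
Extended Euclid: 7865·(-34887) + 939679·(292) = 13. Scale by 1: s₀ = -34887.
General solution s = s₀ + 72283k; reducing mod 72283 gives s = 37396 (and t = -313).

37396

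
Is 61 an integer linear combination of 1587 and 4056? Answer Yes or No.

No

gcd(1587, 4056): 4056 = 2·1587 + 882; 1587 = 1·882 + 705; 882 = 1·705 + 177; 705 = 3·177 + 174; 177 = 1·174 + 3; 174 = 58·3 + 0 → 3
3 does not divide 61, so a solution does not exist.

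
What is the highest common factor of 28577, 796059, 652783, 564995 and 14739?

28577 = 17 · 41²; 796059 = 3² · 11² · 17 · 43; 652783 = 17 · 19 · 43 · 47; 564995 = 5 · 17³ · 23; 14739 = 3 · 17³
gcd takes min exponent of each prime: 17 = 17

17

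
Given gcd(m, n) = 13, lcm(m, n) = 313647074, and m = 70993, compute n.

Using mn = gcd(m,n)·lcm(m,n) = 13·313647074 = 4077411962, we get n = 4077411962/70993 = 57434.

57434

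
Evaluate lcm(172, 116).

172 = 2² · 43; 116 = 2² · 29
max exponents: 2² · 29 · 43 = 4988

4988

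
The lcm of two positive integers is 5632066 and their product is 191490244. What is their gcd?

gcd·lcm = product, so gcd = 191490244/5632066 = 34.

34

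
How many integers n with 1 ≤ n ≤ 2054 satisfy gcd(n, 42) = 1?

Prime factors of 42: 2, 3, 7. Count integers ≤ 2054 divisible by none of them.
By inclusion–exclusion: 2054 − ⌊2054/2⌋ − ⌊2054/3⌋ − ⌊2054/7⌋ + ⌊2054/6⌋ + ⌊2054/14⌋ + ⌊2054/21⌋ − ⌊2054/42⌋ = 587.

587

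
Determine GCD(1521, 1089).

9

Euclid: 1521 = 1·1089 + 432; 1089 = 2·432 + 225; 432 = 1·225 + 207; 225 = 1·207 + 18; 207 = 11·18 + 9; 18 = 2·9 + 0. Last nonzero remainder: 9.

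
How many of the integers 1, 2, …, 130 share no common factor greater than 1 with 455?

Prime factors of 455: 5, 7, 13. Count integers ≤ 130 divisible by none of them.
By inclusion–exclusion: 130 − ⌊130/5⌋ − ⌊130/7⌋ − ⌊130/13⌋ + ⌊130/35⌋ + ⌊130/65⌋ + ⌊130/91⌋ − ⌊130/455⌋ = 82.

82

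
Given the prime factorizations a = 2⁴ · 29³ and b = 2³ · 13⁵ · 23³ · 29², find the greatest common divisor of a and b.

6728

min exponent per shared prime: 2³ · 29² = 6728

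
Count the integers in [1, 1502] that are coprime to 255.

755

255 = 3·5·17. Inclusion–exclusion on these primes:
1502 − ⌊1502/3⌋ − ⌊1502/5⌋ − ⌊1502/17⌋ + ⌊1502/15⌋ + ⌊1502/51⌋ + ⌊1502/85⌋ − ⌊1502/255⌋ = 755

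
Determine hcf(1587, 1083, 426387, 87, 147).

gcd(1587, 1083): 1587 = 1·1083 + 504; 1083 = 2·504 + 75; 504 = 6·75 + 54; 75 = 1·54 + 21; 54 = 2·21 + 12; 21 = 1·12 + 9; 12 = 1·9 + 3; 9 = 3·3 + 0 → 3
gcd(3, 426387): 426387 = 142129·3 + 0 → 3
gcd(3, 87): 87 = 29·3 + 0 → 3
gcd(3, 147): 147 = 49·3 + 0 → 3

3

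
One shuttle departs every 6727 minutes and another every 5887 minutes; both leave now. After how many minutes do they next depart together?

5657407

6727 = 7 · 31²; 5887 = 7 · 29²
max exponents: 7 · 29² · 31² = 5657407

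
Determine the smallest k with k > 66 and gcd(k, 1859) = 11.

Multiples of 11 above 66: 11·7, 11·8, … . Need the cofactor coprime to 1859/11 = 169.
Checking s = 7, 8, … the first with gcd(s, 169) = 1 is s = 7, giving 77.

77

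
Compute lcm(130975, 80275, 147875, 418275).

8622739125

130975 = 5² · 13² · 31; 80275 = 5² · 13² · 19; 147875 = 5³ · 7 · 13²; 418275 = 3² · 5² · 11 · 13²
lcm takes max exponent of each prime: 3² · 5³ · 7 · 11 · 13² · 19 · 31 = 8622739125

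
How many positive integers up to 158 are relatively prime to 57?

100

57 = 3·19. Inclusion–exclusion on these primes:
158 − ⌊158/3⌋ − ⌊158/19⌋ + ⌊158/57⌋ = 100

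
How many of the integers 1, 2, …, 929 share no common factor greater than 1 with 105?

Prime factors of 105: 3, 5, 7. Count integers ≤ 929 divisible by none of them.
By inclusion–exclusion: 929 − ⌊929/3⌋ − ⌊929/5⌋ − ⌊929/7⌋ + ⌊929/15⌋ + ⌊929/21⌋ + ⌊929/35⌋ − ⌊929/105⌋ = 426.

426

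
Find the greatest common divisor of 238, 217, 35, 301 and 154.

7

238 = 2 · 7 · 17; 217 = 7 · 31; 35 = 5 · 7; 301 = 7 · 43; 154 = 2 · 7 · 11
gcd takes min exponent of each prime: 7 = 7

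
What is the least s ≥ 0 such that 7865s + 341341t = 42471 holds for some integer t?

179

gcd(7865, 341341) = 1573 (Euclid: 341341 = 43·7865 + 3146; 7865 = 2·3146 + 1573; 3146 = 2·1573 + 0), and 1573 | 42471.
Extended Euclid: 7865·(87) + 341341·(-2) = 1573. Scale by 27: s₀ = 2349.
General solution s = s₀ + 217k; reducing mod 217 gives s = 179 (and t = -4).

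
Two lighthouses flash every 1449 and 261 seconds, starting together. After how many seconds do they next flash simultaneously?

1449 = 3² · 7 · 23; 261 = 3² · 29
max exponents: 3² · 7 · 23 · 29 = 42021

42021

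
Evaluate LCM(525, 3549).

gcd first: 3549 = 6·525 + 399; 525 = 1·399 + 126; 399 = 3·126 + 21; 126 = 6·21 + 0 → gcd = 21
lcm = 525·3549/gcd = 1863225/21 = 88725

88725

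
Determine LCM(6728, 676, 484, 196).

6728 = 2³ · 29²; 676 = 2² · 13²; 484 = 2² · 11²; 196 = 2² · 7²
lcm takes max exponent of each prime: 2³ · 7² · 11² · 13² · 29² = 6741462728

6741462728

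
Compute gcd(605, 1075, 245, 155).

605 = 5 · 11²; 1075 = 5² · 43; 245 = 5 · 7²; 155 = 5 · 31
gcd takes min exponent of each prime: 5 = 5

5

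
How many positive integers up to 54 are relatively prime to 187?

47

187 = 11·17. Inclusion–exclusion on these primes:
54 − ⌊54/11⌋ − ⌊54/17⌋ + ⌊54/187⌋ = 47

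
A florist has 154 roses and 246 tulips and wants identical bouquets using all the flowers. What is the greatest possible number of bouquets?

154 = 2 · 7 · 11
246 = 2 · 3 · 41
Common: 2 = 2

2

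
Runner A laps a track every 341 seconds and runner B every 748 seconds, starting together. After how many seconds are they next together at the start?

341 = 11 · 31; 748 = 2² · 11 · 17
max exponents: 2² · 11 · 17 · 31 = 23188

23188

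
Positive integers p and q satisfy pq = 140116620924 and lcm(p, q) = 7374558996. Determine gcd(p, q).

gcd·lcm = product, so gcd = 140116620924/7374558996 = 19.

19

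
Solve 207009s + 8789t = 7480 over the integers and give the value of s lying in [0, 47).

16

gcd(207009, 8789) = 187 (Euclid: 207009 = 23·8789 + 4862; 8789 = 1·4862 + 3927; 4862 = 1·3927 + 935; 3927 = 4·935 + 187; 935 = 5·187 + 0), and 187 | 7480.
Extended Euclid: 207009·(-9) + 8789·(212) = 187. Scale by 40: s₀ = -360.
General solution s = s₀ + 47k; reducing mod 47 gives s = 16 (and t = -376).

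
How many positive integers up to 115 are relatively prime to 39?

39 = 3·13. Inclusion–exclusion on these primes:
115 − ⌊115/3⌋ − ⌊115/13⌋ + ⌊115/39⌋ = 71

71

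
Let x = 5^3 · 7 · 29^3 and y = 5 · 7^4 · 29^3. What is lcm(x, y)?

7319748625

max exponent per prime: 5^3 · 7^4 · 29^3 = 7319748625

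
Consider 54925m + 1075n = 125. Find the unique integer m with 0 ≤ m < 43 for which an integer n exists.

12

gcd(54925, 1075) = 25 (Euclid: 54925 = 51·1075 + 100; 1075 = 10·100 + 75; 100 = 1·75 + 25; 75 = 3·25 + 0), and 25 | 125.
Extended Euclid: 54925·(11) + 1075·(-562) = 25. Scale by 5: m₀ = 55.
General solution m = m₀ + 43t; reducing mod 43 gives m = 12 (and n = -613).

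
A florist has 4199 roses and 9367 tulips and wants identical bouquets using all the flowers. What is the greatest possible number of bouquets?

323

4199 = 13 · 17 · 19
9367 = 17 · 19 · 29
Common: 17 · 19 = 323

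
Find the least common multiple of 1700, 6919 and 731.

29751700

lcm(1700, 6919) = 1700·6919/gcd = 11762300/17 = 691900
lcm(691900, 731) = 691900·731/gcd = 505778900/17 = 29751700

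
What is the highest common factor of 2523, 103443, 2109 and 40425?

2523 = 3 · 29²; 103443 = 3 · 29² · 41; 2109 = 3 · 19 · 37; 40425 = 3 · 5² · 7² · 11
gcd takes min exponent of each prime: 3 = 3

3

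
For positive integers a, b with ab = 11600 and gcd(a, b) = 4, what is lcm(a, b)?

2900

For any two positive integers, gcd × lcm equals their product. Hence lcm = 11600 / 4 = 2900.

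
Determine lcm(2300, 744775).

68519300

2300 = 2² · 5² · 23; 744775 = 5² · 31³
max exponents: 2² · 5² · 23 · 31³ = 68519300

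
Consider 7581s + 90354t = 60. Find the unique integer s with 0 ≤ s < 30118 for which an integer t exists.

16376

gcd(7581, 90354) = 3 (Euclid: 90354 = 11·7581 + 6963; 7581 = 1·6963 + 618; 6963 = 11·618 + 165; 618 = 3·165 + 123; 165 = 1·123 + 42; 123 = 2·42 + 39; 42 = 1·39 + 3; 39 = 13·3 + 0), and 3 | 60.
Extended Euclid: 7581·(-2193) + 90354·(184) = 3. Scale by 20: s₀ = -43860.
General solution s = s₀ + 30118k; reducing mod 30118 gives s = 16376 (and t = -1374).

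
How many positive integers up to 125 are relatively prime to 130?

46

130 = 2·5·13. Inclusion–exclusion on these primes:
125 − ⌊125/2⌋ − ⌊125/5⌋ − ⌊125/13⌋ + ⌊125/10⌋ + ⌊125/26⌋ + ⌊125/65⌋ − ⌊125/130⌋ = 46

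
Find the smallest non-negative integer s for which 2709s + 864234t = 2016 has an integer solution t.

3510

gcd(2709, 864234) = 63 (Euclid: 864234 = 319·2709 + 63; 2709 = 43·63 + 0), and 63 | 2016.
Extended Euclid: 2709·(-319) + 864234·(1) = 63. Scale by 32: s₀ = -10208.
General solution s = s₀ + 13718k; reducing mod 13718 gives s = 3510 (and t = -11).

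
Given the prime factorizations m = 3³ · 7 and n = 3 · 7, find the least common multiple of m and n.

max exponent per prime: 3³ · 7 = 189

189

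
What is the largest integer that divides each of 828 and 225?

828 = 2² · 3² · 23
225 = 3² · 5²
Common: 3² = 9

9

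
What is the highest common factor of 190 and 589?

19

190 = 2 · 5 · 19
589 = 19 · 31
Common: 19 = 19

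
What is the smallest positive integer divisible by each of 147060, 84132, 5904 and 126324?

147060 = 2² · 3² · 5 · 19 · 43; 84132 = 2² · 3³ · 19 · 41; 5904 = 2⁴ · 3² · 41; 126324 = 2² · 3² · 11² · 29
lcm takes max exponent of each prime: 2⁴ · 3³ · 5 · 11² · 19 · 29 · 41 · 43 = 253888501680

253888501680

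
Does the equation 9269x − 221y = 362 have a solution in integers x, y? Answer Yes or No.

By Bézout, 9269x − 221y = 362 has integer solutions iff gcd(9269, 221) | 362.
Euclid: 9269 = 41·221 + 208; 221 = 1·208 + 13; 208 = 16·13 + 0. gcd = 13; 362 mod 13 = 11. No.

No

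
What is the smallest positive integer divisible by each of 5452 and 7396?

10080748

5452 = 2² · 29 · 47; 7396 = 2² · 43²
max exponents: 2² · 29 · 43² · 47 = 10080748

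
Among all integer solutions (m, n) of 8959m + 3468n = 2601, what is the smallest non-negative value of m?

3

Euclid: 8959 = 2·3468 + 2023; 3468 = 1·2023 + 1445; 2023 = 1·1445 + 578; 1445 = 2·578 + 289; 578 = 2·289 + 0 → gcd = 289; 2601 = 289·9.
Back-substitution yields 8959·(-5) + 3468·(13) = 289, so one solution is m = -5·9 = -45, n = 13·9 = 117.
Solutions in m differ by 3468/289 = 12; the one in [0, 12) is -45 mod 12 = 3.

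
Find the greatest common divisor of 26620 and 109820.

26620 = 2² · 5 · 11³
109820 = 2² · 5 · 17² · 19
Common: 2² · 5 = 20

20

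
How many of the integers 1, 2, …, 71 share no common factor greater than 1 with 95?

Prime factors of 95: 5, 19. Count integers ≤ 71 divisible by none of them.
By inclusion–exclusion: 71 − ⌊71/5⌋ − ⌊71/19⌋ + ⌊71/95⌋ = 54.

54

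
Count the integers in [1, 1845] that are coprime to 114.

Prime factors of 114: 2, 3, 19. Count integers ≤ 1845 divisible by none of them.
By inclusion–exclusion: 1845 − ⌊1845/2⌋ − ⌊1845/3⌋ − ⌊1845/19⌋ + ⌊1845/6⌋ + ⌊1845/38⌋ + ⌊1845/57⌋ − ⌊1845/114⌋ = 582.

582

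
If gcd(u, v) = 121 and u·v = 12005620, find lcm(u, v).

gcd·lcm = product, so lcm = 12005620/121 = 99220.

99220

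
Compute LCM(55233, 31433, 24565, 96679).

839240858248155

lcm(55233, 31433) = 55233·31433/gcd = 1736138889/17 = 102125817
lcm(102125817, 24565) = 102125817·24565/gcd = 2508720694605/17 = 147571805565
lcm(147571805565, 96679) = 147571805565·96679/gcd = 14267094590218635/17 = 839240858248155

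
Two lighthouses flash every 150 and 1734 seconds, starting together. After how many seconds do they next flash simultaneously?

150 = 2 · 3 · 5²; 1734 = 2 · 3 · 17²
max exponents: 2 · 3 · 5² · 17² = 43350

43350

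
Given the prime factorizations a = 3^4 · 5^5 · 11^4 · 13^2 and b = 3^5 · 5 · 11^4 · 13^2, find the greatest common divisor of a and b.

1002103245

min exponent per shared prime: 3^4 · 5 · 11^4 · 13^2 = 1002103245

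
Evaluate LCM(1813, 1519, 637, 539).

8037029

1813 = 7² · 37; 1519 = 7² · 31; 637 = 7² · 13; 539 = 7² · 11
lcm takes max exponent of each prime: 7² · 11 · 13 · 31 · 37 = 8037029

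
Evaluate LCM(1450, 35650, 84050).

1450 = 2 · 5² · 29; 35650 = 2 · 5² · 23 · 31; 84050 = 2 · 5² · 41²
lcm takes max exponent of each prime: 2 · 5² · 23 · 29 · 31 · 41² = 1737901850

1737901850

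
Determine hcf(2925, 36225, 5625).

gcd(2925, 36225): 36225 = 12·2925 + 1125; 2925 = 2·1125 + 675; 1125 = 1·675 + 450; 675 = 1·450 + 225; 450 = 2·225 + 0 → 225
gcd(225, 5625): 5625 = 25·225 + 0 → 225

225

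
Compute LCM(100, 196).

4900

100 = 2² · 5²; 196 = 2² · 7²
max exponents: 2² · 5² · 7² = 4900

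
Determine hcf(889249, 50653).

889249 = 23² · 41²
50653 = 37³
Common: 1 = 1

1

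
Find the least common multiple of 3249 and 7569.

3249 = 3² · 19²; 7569 = 3² · 29²
max exponents: 3² · 19² · 29² = 2732409

2732409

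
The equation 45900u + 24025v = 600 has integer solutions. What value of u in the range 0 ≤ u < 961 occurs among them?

gcd(45900, 24025) = 25 (Euclid: 45900 = 1·24025 + 21875; 24025 = 1·21875 + 2150; 21875 = 10·2150 + 375; 2150 = 5·375 + 275; 375 = 1·275 + 100; 275 = 2·100 + 75; 100 = 1·75 + 25; 75 = 3·25 + 0), and 25 | 600.
Extended Euclid: 45900·(257) + 24025·(-491) = 25. Scale by 24: u₀ = 6168.
General solution u = u₀ + 961t; reducing mod 961 gives u = 402 (and v = -768).

402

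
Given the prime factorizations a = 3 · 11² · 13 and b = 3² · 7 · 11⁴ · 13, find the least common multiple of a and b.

max exponent per prime: 3² · 7 · 11⁴ · 13 = 11990979

11990979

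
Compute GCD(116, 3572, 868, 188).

4

gcd(116, 3572): 3572 = 30·116 + 92; 116 = 1·92 + 24; 92 = 3·24 + 20; 24 = 1·20 + 4; 20 = 5·4 + 0 → 4
gcd(4, 868): 868 = 217·4 + 0 → 4
gcd(4, 188): 188 = 47·4 + 0 → 4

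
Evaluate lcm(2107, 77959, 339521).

lcm(2107, 77959) = 2107·77959/gcd = 164259613/2107 = 77959
lcm(77959, 339521) = 77959·339521/gcd = 26468717639/49 = 540177911

540177911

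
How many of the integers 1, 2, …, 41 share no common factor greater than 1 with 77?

33

Prime factors of 77: 7, 11. Count integers ≤ 41 divisible by none of them.
By inclusion–exclusion: 41 − ⌊41/7⌋ − ⌊41/11⌋ + ⌊41/77⌋ = 33.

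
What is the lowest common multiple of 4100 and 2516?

4100 = 2² · 5² · 41; 2516 = 2² · 17 · 37
max exponents: 2² · 5² · 17 · 37 · 41 = 2578900

2578900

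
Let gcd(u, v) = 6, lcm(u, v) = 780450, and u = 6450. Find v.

u·v = gcd·lcm = 6·780450 = 4682700, so v = 4682700/6450 = 726.

726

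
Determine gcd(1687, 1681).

Euclid: 1687 = 1·1681 + 6; 1681 = 280·6 + 1; 6 = 6·1 + 0. Last nonzero remainder: 1.

1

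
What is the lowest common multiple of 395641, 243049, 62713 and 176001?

395641 = 17² · 37²; 243049 = 17² · 29²; 62713 = 7 · 17² · 31; 176001 = 3 · 7 · 17² · 29
lcm takes max exponent of each prime: 3 · 7 · 17² · 29² · 31 · 37² = 216609886731

216609886731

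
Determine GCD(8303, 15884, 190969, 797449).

361

8303 = 19² · 23; 15884 = 2² · 11 · 19²; 190969 = 19² · 23²; 797449 = 19² · 47²
gcd takes min exponent of each prime: 19² = 361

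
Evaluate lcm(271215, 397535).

21563491005

gcd first: 397535 = 1·271215 + 126320; 271215 = 2·126320 + 18575; 126320 = 6·18575 + 14870; 18575 = 1·14870 + 3705; 14870 = 4·3705 + 50; 3705 = 74·50 + 5; 50 = 10·5 + 0 → gcd = 5
lcm = 271215·397535/gcd = 107817455025/5 = 21563491005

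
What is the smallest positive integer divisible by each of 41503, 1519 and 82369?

2162762833

41503 = 7³ · 11²; 1519 = 7² · 31; 82369 = 7² · 41²
lcm takes max exponent of each prime: 7³ · 11² · 31 · 41² = 2162762833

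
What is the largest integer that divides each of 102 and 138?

6

102 = 2 · 3 · 17
138 = 2 · 3 · 23
Common: 2 · 3 = 6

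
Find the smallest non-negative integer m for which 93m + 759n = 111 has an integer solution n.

gcd(93, 759) = 3 (Euclid: 759 = 8·93 + 15; 93 = 6·15 + 3; 15 = 5·3 + 0), and 3 | 111.
Extended Euclid: 93·(49) + 759·(-6) = 3. Scale by 37: m₀ = 1813.
General solution m = m₀ + 253t; reducing mod 253 gives m = 42 (and n = -5).

42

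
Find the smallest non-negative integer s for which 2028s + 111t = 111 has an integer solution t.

0

gcd(2028, 111) = 3 (Euclid: 2028 = 18·111 + 30; 111 = 3·30 + 21; 30 = 1·21 + 9; 21 = 2·9 + 3; 9 = 3·3 + 0), and 3 | 111.
Extended Euclid: 2028·(-11) + 111·(201) = 3. Scale by 37: s₀ = -407.
General solution s = s₀ + 37k; reducing mod 37 gives s = 0 (and t = 1).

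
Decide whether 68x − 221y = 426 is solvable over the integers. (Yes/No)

By Bézout, 68x − 221y = 426 has integer solutions iff gcd(68, 221) | 426.
Euclid: 221 = 3·68 + 17; 68 = 4·17 + 0. gcd = 17; 426 mod 17 = 1. No.

No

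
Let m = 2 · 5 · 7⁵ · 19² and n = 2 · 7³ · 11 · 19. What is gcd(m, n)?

13034

min exponent per shared prime: 2 · 7³ · 19 = 13034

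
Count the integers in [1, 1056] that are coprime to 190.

190 = 2·5·19. Inclusion–exclusion on these primes:
1056 − ⌊1056/2⌋ − ⌊1056/5⌋ − ⌊1056/19⌋ + ⌊1056/10⌋ + ⌊1056/38⌋ + ⌊1056/95⌋ − ⌊1056/190⌋ = 400

400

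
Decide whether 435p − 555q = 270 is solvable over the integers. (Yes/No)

gcd(435, 555): 555 = 1·435 + 120; 435 = 3·120 + 75; 120 = 1·75 + 45; 75 = 1·45 + 30; 45 = 1·30 + 15; 30 = 2·15 + 0 → 15
15 divides 270, so a solution exists.

Yes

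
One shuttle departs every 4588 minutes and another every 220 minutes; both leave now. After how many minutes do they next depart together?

gcd first: 4588 = 20·220 + 188; 220 = 1·188 + 32; 188 = 5·32 + 28; 32 = 1·28 + 4; 28 = 7·4 + 0 → gcd = 4
lcm = 4588·220/gcd = 1009360/4 = 252340

252340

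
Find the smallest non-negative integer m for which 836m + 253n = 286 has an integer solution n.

7

Reduce mod 253: 836m ≡ 286 (mod 253). With g = gcd(836, 253) = 11 dividing 286, divide through: 76m ≡ 26 (mod 23).
Since gcd(76, 23) = 1, m ≡ 26·(76)⁻¹ ≡ 7 (mod 23). Smallest non-negative: 7.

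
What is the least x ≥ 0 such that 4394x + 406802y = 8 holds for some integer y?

59252

Reduce mod 406802: 4394x ≡ 8 (mod 406802). With g = gcd(4394, 406802) = 2 dividing 8, divide through: 2197x ≡ 4 (mod 203401).
Since gcd(2197, 203401) = 1, x ≡ 4·(2197)⁻¹ ≡ 59252 (mod 203401). Smallest non-negative: 59252.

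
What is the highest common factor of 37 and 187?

Euclid: 187 = 5·37 + 2; 37 = 18·2 + 1; 2 = 2·1 + 0. Last nonzero remainder: 1.

1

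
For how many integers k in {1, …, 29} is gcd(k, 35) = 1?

35 = 5·7. Inclusion–exclusion on these primes:
29 − ⌊29/5⌋ − ⌊29/7⌋ + ⌊29/35⌋ = 20

20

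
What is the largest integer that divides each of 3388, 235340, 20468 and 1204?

gcd(3388, 235340): 235340 = 69·3388 + 1568; 3388 = 2·1568 + 252; 1568 = 6·252 + 56; 252 = 4·56 + 28; 56 = 2·28 + 0 → 28
gcd(28, 20468): 20468 = 731·28 + 0 → 28
gcd(28, 1204): 1204 = 43·28 + 0 → 28

28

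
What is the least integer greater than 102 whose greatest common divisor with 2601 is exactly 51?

Multiples of 51 above 102: 51·3, 51·4, … . Need the cofactor coprime to 2601/51 = 51.
Checking s = 3, 4, … the first with gcd(s, 51) = 1 is s = 4, giving 204.

204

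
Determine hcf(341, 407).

Euclid: 407 = 1·341 + 66; 341 = 5·66 + 11; 66 = 6·11 + 0. Last nonzero remainder: 11.

11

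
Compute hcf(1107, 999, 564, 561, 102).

3

gcd(1107, 999): 1107 = 1·999 + 108; 999 = 9·108 + 27; 108 = 4·27 + 0 → 27
gcd(27, 564): 564 = 20·27 + 24; 27 = 1·24 + 3; 24 = 8·3 + 0 → 3
gcd(3, 561): 561 = 187·3 + 0 → 3
gcd(3, 102): 102 = 34·3 + 0 → 3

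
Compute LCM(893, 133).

893 = 19 · 47; 133 = 7 · 19
max exponents: 7 · 19 · 47 = 6251

6251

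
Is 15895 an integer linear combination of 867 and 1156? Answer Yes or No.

By Bézout, 867u − 1156v = 15895 has integer solutions iff gcd(867, 1156) | 15895.
Euclid: 1156 = 1·867 + 289; 867 = 3·289 + 0. gcd = 289; 15895 mod 289 = 0. Yes.

Yes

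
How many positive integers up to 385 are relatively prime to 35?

Prime factors of 35: 5, 7. Count integers ≤ 385 divisible by none of them.
By inclusion–exclusion: 385 − ⌊385/5⌋ − ⌊385/7⌋ + ⌊385/35⌋ = 264.

264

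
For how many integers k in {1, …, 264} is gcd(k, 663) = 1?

153

Prime factors of 663: 3, 13, 17. Count integers ≤ 264 divisible by none of them.
By inclusion–exclusion: 264 − ⌊264/3⌋ − ⌊264/13⌋ − ⌊264/17⌋ + ⌊264/39⌋ + ⌊264/51⌋ + ⌊264/221⌋ − ⌊264/663⌋ = 153.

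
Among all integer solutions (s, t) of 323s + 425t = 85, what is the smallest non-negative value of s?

20

Euclid: 425 = 1·323 + 102; 323 = 3·102 + 17; 102 = 6·17 + 0 → gcd = 17; 85 = 17·5.
Back-substitution yields 323·(4) + 425·(-3) = 17, so one solution is s = 4·5 = 20, t = -3·5 = -15.
Solutions in s differ by 425/17 = 25; the one in [0, 25) is 20 mod 25 = 20.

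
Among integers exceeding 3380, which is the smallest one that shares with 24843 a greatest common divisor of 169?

3718

Multiples of 169 above 3380: 169·21, 169·22, … . Need the cofactor coprime to 24843/169 = 147.
Checking s = 21, 22, … the first with gcd(s, 147) = 1 is s = 22, giving 3718.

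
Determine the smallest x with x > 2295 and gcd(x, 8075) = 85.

2380

Multiples of 85 above 2295: 85·28, 85·29, … . Need the cofactor coprime to 8075/85 = 95.
Checking s = 28, 29, … the first with gcd(s, 95) = 1 is s = 28, giving 2380.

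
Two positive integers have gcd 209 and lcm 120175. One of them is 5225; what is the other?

Using uv = gcd(u,v)·lcm(u,v) = 209·120175 = 25116575, we get v = 25116575/5225 = 4807.

4807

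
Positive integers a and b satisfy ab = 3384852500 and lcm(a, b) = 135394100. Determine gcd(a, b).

25

From gcd × lcm = ab: gcd = 3384852500 / 135394100 = 25.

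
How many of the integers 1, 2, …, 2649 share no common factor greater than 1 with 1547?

1547 = 7·13·17. Inclusion–exclusion on these primes:
2649 − ⌊2649/7⌋ − ⌊2649/13⌋ − ⌊2649/17⌋ + ⌊2649/91⌋ + ⌊2649/119⌋ + ⌊2649/221⌋ − ⌊2649/1547⌋ = 1974

1974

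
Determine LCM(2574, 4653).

gcd first: 4653 = 1·2574 + 2079; 2574 = 1·2079 + 495; 2079 = 4·495 + 99; 495 = 5·99 + 0 → gcd = 99
lcm = 2574·4653/gcd = 11976822/99 = 120978

120978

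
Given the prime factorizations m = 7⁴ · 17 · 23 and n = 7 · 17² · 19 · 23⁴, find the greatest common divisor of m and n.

min exponent per shared prime: 7 · 17 · 23 = 2737

2737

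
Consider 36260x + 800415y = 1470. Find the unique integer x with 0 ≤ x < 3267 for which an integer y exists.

2958

Reduce mod 800415: 36260x ≡ 1470 (mod 800415). With g = gcd(36260, 800415) = 245 dividing 1470, divide through: 148x ≡ 6 (mod 3267).
Since gcd(148, 3267) = 1, x ≡ 6·(148)⁻¹ ≡ 2958 (mod 3267). Smallest non-negative: 2958.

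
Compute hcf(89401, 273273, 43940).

gcd(89401, 273273): 273273 = 3·89401 + 5070; 89401 = 17·5070 + 3211; 5070 = 1·3211 + 1859; 3211 = 1·1859 + 1352; 1859 = 1·1352 + 507; 1352 = 2·507 + 338; 507 = 1·338 + 169; 338 = 2·169 + 0 → 169
gcd(169, 43940): 43940 = 260·169 + 0 → 169

169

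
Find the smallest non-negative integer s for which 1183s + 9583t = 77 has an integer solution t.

Reduce mod 9583: 1183s ≡ 77 (mod 9583). With g = gcd(1183, 9583) = 7 dividing 77, divide through: 169s ≡ 11 (mod 1369).
Since gcd(169, 1369) = 1, s ≡ 11·(169)⁻¹ ≡ 478 (mod 1369). Smallest non-negative: 478.

478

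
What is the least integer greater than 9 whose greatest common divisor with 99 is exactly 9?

Multiples of 9 above 9: 9·2, 9·3, … . Need the cofactor coprime to 99/9 = 11.
Checking s = 2, 3, … the first with gcd(s, 11) = 1 is s = 2, giving 18.

18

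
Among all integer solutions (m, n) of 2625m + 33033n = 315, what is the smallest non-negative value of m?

881

Euclid: 33033 = 12·2625 + 1533; 2625 = 1·1533 + 1092; 1533 = 1·1092 + 441; 1092 = 2·441 + 210; 441 = 2·210 + 21; 210 = 10·21 + 0 → gcd = 21; 315 = 21·15.
Back-substitution yields 2625·(-151) + 33033·(12) = 21, so one solution is m = -151·15 = -2265, n = 12·15 = 180.
Solutions in m differ by 33033/21 = 1573; the one in [0, 1573) is -2265 mod 1573 = 881.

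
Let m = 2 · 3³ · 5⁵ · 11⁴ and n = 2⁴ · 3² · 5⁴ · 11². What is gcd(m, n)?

min exponent per shared prime: 2 · 3² · 5⁴ · 11² = 1361250

1361250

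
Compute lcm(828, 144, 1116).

828 = 2² · 3² · 23; 144 = 2⁴ · 3²; 1116 = 2² · 3² · 31
lcm takes max exponent of each prime: 2⁴ · 3² · 23 · 31 = 102672

102672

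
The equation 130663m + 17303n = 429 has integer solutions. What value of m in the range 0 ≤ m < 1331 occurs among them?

Reduce mod 17303: 130663m ≡ 429 (mod 17303). With g = gcd(130663, 17303) = 13 dividing 429, divide through: 10051m ≡ 33 (mod 1331).
Since gcd(10051, 1331) = 1, m ≡ 33·(10051)⁻¹ ≡ 836 (mod 1331). Smallest non-negative: 836.

836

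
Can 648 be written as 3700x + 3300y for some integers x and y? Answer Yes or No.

By Bézout, 3700x + 3300y = 648 has integer solutions iff gcd(3700, 3300) | 648.
Euclid: 3700 = 1·3300 + 400; 3300 = 8·400 + 100; 400 = 4·100 + 0. gcd = 100; 648 mod 100 = 48. No.

No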